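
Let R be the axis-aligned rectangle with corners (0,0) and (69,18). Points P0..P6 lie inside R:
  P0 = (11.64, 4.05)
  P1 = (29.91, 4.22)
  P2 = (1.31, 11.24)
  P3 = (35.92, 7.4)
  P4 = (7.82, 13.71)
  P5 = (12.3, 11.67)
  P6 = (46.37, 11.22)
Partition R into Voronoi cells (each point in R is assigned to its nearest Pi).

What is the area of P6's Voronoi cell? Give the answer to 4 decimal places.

1. box [0,69]×[0,18]: [(0, 0) (69, 0) (69, 18) (0, 18)]
2. ⊥bis P6·P0 via (29.005,7.635): [(30.5812, 0) (69, 0) (69, 18) (26.8651, 18)]  |A|=724.9825
3. ⊥bis P6·P1 via (38.14,7.72): [(41.4231, 0) (69, 0) (69, 18) (33.7682, 18)]  |A|=565.2783
4. ⊥bis P6·P2 via (23.84,11.23): [(41.4231, 0) (69, 0) (69, 18) (33.7682, 18)]  |A|=565.2783
5. ⊥bis P6·P3 via (41.145,9.31): [(44.5483, 0) (69, 0) (69, 18) (37.9684, 18)]  |A|=499.3502
6. ⊥bis P6·P4 via (27.095,12.465): [(44.5483, 0) (69, 0) (69, 18) (37.9684, 18)]  |A|=499.3502
7. ⊥bis P6·P5 via (29.335,11.445): [(44.5483, 0) (69, 0) (69, 18) (37.9684, 18)]  |A|=499.3502
8. canonical 4-gon: [(44.5483, 0) (69, 0) (69, 18) (37.9684, 18)]
9. shoelace: 499.3502

Area of P6's cell: 499.3502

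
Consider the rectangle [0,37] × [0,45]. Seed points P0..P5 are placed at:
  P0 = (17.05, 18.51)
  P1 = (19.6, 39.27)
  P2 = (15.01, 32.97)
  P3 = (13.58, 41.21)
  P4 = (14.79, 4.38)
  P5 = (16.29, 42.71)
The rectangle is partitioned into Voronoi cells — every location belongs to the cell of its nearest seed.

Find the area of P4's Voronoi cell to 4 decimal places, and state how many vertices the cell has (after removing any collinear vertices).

Area of P4's cell: 408.1968 (4 vertices)

1. box [0,37]×[0,45]: [(0, 0) (37, 0) (37, 45) (0, 45)]
2. ⊥bis P4·P0 via (15.92,11.445): [(0, 13.9913) (0, 0) (37, 0) (37, 8.0734)]  |A|=408.1968
3. ⊥bis P4·P1 via (17.195,21.825): [(0, 13.9913) (0, 0) (37, 0) (37, 8.0734)]  |A|=408.1968
4. ⊥bis P4·P2 via (14.9,18.675): [(0, 13.9913) (0, 0) (37, 0) (37, 8.0734)]  |A|=408.1968
5. ⊥bis P4·P3 via (14.185,22.795): [(0, 13.9913) (0, 0) (37, 0) (37, 8.0734)]  |A|=408.1968
6. ⊥bis P4·P5 via (15.54,23.545): [(0, 13.9913) (0, 0) (37, 0) (37, 8.0734)]  |A|=408.1968
7. canonical 4-gon: [(0, 13.9913) (0, 0) (37, 0) (37, 8.0734)]
8. shoelace: 408.1968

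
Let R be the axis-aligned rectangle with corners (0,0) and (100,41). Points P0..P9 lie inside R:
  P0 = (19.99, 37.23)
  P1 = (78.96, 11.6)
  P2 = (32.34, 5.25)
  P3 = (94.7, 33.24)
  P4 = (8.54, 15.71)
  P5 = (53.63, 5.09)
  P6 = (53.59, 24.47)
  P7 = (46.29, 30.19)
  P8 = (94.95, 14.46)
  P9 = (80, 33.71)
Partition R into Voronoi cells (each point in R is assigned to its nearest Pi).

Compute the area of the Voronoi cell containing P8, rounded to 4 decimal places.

1. box [0,100]×[0,41]: [(0, 0) (100, 0) (100, 41) (0, 41)]
2. ⊥bis P8·P0 via (57.47,25.845): [(49.6193, 0) (100, 0) (100, 41) (62.0735, 41)]  |A|=1810.2979
3. ⊥bis P8·P1 via (86.955,13.03): [(89.2856, 0) (100, 0) (100, 41) (81.9522, 41)]  |A|=589.625
4. ⊥bis P8·P2 via (63.645,9.855): [(89.2856, 0) (100, 0) (100, 41) (81.9522, 41)]  |A|=589.625
5. ⊥bis P8·P3 via (94.825,23.85): [(85.043, 23.7198) (89.2856, 0) (100, 0) (100, 23.9189)]  |A|=305.9493
6. ⊥bis P8·P4 via (51.745,15.085): [(85.043, 23.7198) (89.2856, 0) (100, 0) (100, 23.9189)]  |A|=305.9493
7. ⊥bis P8·P5 via (74.29,9.775): [(85.043, 23.7198) (89.2856, 0) (100, 0) (100, 23.9189)]  |A|=305.9493
8. ⊥bis P8·P6 via (74.27,19.465): [(85.043, 23.7198) (89.2856, 0) (100, 0) (100, 23.9189)]  |A|=305.9493
9. ⊥bis P8·P7 via (70.62,22.325): [(85.043, 23.7198) (89.2856, 0) (100, 0) (100, 23.9189)]  |A|=305.9493
10. ⊥bis P8·P9 via (87.475,24.085): [(87.0389, 23.7464) (85.2823, 22.3821) (89.2856, 0) (100, 0) (100, 23.9189)]  |A|=304.6112
11. canonical 5-gon: [(87.0389, 23.7464) (85.2823, 22.3821) (89.2856, 0) (100, 0) (100, 23.9189)]
12. shoelace: 304.6112

Area of P8's cell: 304.6112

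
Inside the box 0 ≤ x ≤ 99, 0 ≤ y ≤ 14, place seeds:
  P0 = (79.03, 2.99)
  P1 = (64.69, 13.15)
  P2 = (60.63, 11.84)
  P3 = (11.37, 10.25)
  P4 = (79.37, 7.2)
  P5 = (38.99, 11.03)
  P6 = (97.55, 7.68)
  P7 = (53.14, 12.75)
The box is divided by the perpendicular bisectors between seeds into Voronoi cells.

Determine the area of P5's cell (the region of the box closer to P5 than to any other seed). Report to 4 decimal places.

1. box [0,99]×[0,14]: [(0, 0) (99, 0) (99, 14) (0, 14)]
2. ⊥bis P5·P0 via (59.01,7.01): [(0, 0) (57.6024, 0) (60.4136, 14) (0, 14)]  |A|=826.1119
3. ⊥bis P5·P1 via (51.84,12.09): [(0, 0) (52.8373, 0) (51.6824, 14) (0, 14)]  |A|=731.6383
4. ⊥bis P5·P2 via (49.81,11.435): [(0, 0) (50.238, 0) (49.714, 14) (0, 14)]  |A|=699.6641
5. ⊥bis P5·P3 via (25.18,10.64): [(25.4805, 0) (50.238, 0) (49.714, 14) (25.0851, 14)]  |A|=345.7049
6. ⊥bis P5·P4 via (59.18,9.115): [(25.4805, 0) (50.238, 0) (49.714, 14) (25.0851, 14)]  |A|=345.7049
7. ⊥bis P5·P6 via (68.27,9.355): [(25.4805, 0) (50.238, 0) (49.714, 14) (25.0851, 14)]  |A|=345.7049
8. ⊥bis P5·P7 via (46.065,11.89): [(25.4805, 0) (47.5103, 0) (45.8085, 14) (25.0851, 14)]  |A|=299.2725
9. canonical 4-gon: [(25.4805, 0) (47.5103, 0) (45.8085, 14) (25.0851, 14)]
10. shoelace: 299.2725

Area of P5's cell: 299.2725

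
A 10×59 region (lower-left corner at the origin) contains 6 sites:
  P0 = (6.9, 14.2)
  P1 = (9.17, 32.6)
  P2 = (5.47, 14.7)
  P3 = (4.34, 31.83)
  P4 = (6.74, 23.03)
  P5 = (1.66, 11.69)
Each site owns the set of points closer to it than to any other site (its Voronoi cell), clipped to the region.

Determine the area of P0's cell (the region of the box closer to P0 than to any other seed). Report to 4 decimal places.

Area of P0's cell: 52.0850

1. box [0,10]×[0,59]: [(0, 0) (10, 0) (10, 59) (0, 59)]
2. ⊥bis P0·P1 via (8.035,23.4): [(0, 24.3913) (0, 0) (10, 0) (10, 23.1576)]  |A|=237.7443
3. ⊥bis P0·P2 via (6.185,14.45): [(9.2615, 23.2487) (1.1326, 0) (10, 0) (10, 23.1576)]  |A|=111.6296
4. ⊥bis P0·P3 via (5.62,23.015): [(9.2615, 23.2487) (1.1326, 0) (10, 0) (10, 23.1576)]  |A|=111.6296
5. ⊥bis P0·P4 via (6.82,18.615): [(7.6465, 18.63) (1.1326, 0) (10, 0) (10, 18.6726)]  |A|=104.5729
6. ⊥bis P0·P5 via (4.28,12.945): [(7.6465, 18.63) (5.077, 11.2811) (10, 1.0036) (10, 18.6726)]  |A|=52.085
7. canonical 4-gon: [(7.6465, 18.63) (5.077, 11.2811) (10, 1.0036) (10, 18.6726)]
8. shoelace: 52.085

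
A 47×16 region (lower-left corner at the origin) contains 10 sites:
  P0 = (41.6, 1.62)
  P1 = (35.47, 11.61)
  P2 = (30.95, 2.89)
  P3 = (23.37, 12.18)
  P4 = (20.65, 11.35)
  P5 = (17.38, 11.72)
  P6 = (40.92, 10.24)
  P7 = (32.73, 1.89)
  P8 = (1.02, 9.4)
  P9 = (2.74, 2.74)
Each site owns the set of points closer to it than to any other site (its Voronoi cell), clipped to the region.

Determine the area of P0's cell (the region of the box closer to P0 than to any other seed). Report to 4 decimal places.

Area of P0's cell: 58.7802

1. box [0,47]×[0,16]: [(0, 0) (47, 0) (47, 16) (0, 16)]
2. ⊥bis P0·P1 via (38.535,6.615): [(27.7546, 0) (47, 0) (47, 11.8092)]  |A|=113.6368
3. ⊥bis P0·P2 via (36.275,2.255): [(36.6575, 5.463) (36.0061, 0) (47, 0) (47, 11.8092)]  |A|=91.0979
4. ⊥bis P0·P3 via (32.485,6.9): [(36.6575, 5.463) (36.0061, 0) (47, 0) (47, 11.8092)]  |A|=91.0979
5. ⊥bis P0·P4 via (31.125,6.485): [(36.6575, 5.463) (36.0061, 0) (47, 0) (47, 11.8092)]  |A|=91.0979
6. ⊥bis P0·P5 via (29.49,6.67): [(36.6575, 5.463) (36.0061, 0) (47, 0) (47, 11.8092)]  |A|=91.0979
7. ⊥bis P0·P6 via (41.26,5.93): [(36.852, 5.5823) (36.6575, 5.463) (36.0061, 0) (47, 0) (47, 6.3828)]  |A|=63.5641
8. ⊥bis P0·P7 via (37.165,1.755): [(37.2825, 5.6162) (37.1116, 0) (47, 0) (47, 6.3828)]  |A|=58.7802
9. ⊥bis P0·P8 via (21.31,5.51): [(37.2825, 5.6162) (37.1116, 0) (47, 0) (47, 6.3828)]  |A|=58.7802
10. ⊥bis P0·P9 via (22.17,2.18): [(37.2825, 5.6162) (37.1116, 0) (47, 0) (47, 6.3828)]  |A|=58.7802
11. canonical 4-gon: [(37.2825, 5.6162) (37.1116, 0) (47, 0) (47, 6.3828)]
12. shoelace: 58.7802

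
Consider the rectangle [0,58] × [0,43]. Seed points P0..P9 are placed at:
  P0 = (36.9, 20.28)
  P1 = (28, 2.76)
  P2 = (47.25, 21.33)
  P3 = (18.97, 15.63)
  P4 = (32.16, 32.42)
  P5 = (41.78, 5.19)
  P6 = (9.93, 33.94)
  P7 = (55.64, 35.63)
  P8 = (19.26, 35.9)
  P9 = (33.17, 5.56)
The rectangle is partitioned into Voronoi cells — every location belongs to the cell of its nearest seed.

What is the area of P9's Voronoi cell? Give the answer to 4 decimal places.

Area of P9's cell: 109.0960

1. box [0,58]×[0,43]: [(0, 0) (58, 0) (58, 43) (0, 43)]
2. ⊥bis P9·P0 via (35.035,12.92): [(0, 21.7978) (0, 0) (58, 0) (58, 7.1007)]  |A|=838.0565
3. ⊥bis P9·P1 via (30.585,4.16): [(24.3782, 15.6204) (32.838, 0) (58, 0) (58, 7.1007)]  |A|=315.8901
4. ⊥bis P9·P2 via (40.21,13.445): [(43.0818, 10.881) (24.3782, 15.6204) (32.838, 0) (55.2688, 0)]  |A|=248.0657
5. ⊥bis P9·P3 via (26.07,10.595): [(43.0818, 10.881) (28.8332, 14.4915) (26.6539, 11.4184) (32.838, 0) (55.2688, 0)]  |A|=239.9903
6. ⊥bis P9·P4 via (32.665,18.99): [(43.0818, 10.881) (28.8332, 14.4915) (26.6539, 11.4184) (32.838, 0) (55.2688, 0)]  |A|=239.9903
7. ⊥bis P9·P5 via (37.475,5.375): [(37.7695, 12.2271) (28.8332, 14.4915) (26.6539, 11.4184) (32.838, 0) (37.244, 0)]  |A|=109.096
8. ⊥bis P9·P6 via (21.55,19.75): [(37.7695, 12.2271) (28.8332, 14.4915) (26.6539, 11.4184) (32.838, 0) (37.244, 0)]  |A|=109.096
9. ⊥bis P9·P7 via (44.405,20.595): [(37.7695, 12.2271) (28.8332, 14.4915) (26.6539, 11.4184) (32.838, 0) (37.244, 0)]  |A|=109.096
10. ⊥bis P9·P8 via (26.215,20.73): [(37.7695, 12.2271) (28.8332, 14.4915) (26.6539, 11.4184) (32.838, 0) (37.244, 0)]  |A|=109.096
11. canonical 5-gon: [(37.7695, 12.2271) (28.8332, 14.4915) (26.6539, 11.4184) (32.838, 0) (37.244, 0)]
12. shoelace: 109.096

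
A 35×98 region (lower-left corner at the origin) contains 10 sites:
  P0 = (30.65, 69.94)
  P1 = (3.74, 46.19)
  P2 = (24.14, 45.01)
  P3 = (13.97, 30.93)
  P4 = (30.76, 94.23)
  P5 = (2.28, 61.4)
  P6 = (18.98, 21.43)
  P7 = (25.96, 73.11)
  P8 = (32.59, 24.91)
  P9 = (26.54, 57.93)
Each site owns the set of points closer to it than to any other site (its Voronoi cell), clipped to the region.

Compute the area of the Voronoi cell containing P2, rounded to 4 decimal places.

1. box [0,35]×[0,98]: [(0, 0) (35, 0) (35, 98) (0, 98)]
2. ⊥bis P2·P0 via (27.395,57.475): [(0, 64.6287) (0, 0) (35, 0) (35, 55.4891)]  |A|=2102.0613
3. ⊥bis P2·P1 via (13.94,45.6): [(14.8169, 60.7595) (11.3024, 0) (35, 0) (35, 55.4891)]  |A|=1279.9008
4. ⊥bis P2·P3 via (19.055,37.97): [(14.8169, 60.7595) (13.7215, 41.8224) (35, 26.4529) (35, 55.4891)]  |A|=502.9153
5. ⊥bis P2·P4 via (27.45,69.62): [(14.8169, 60.7595) (13.7215, 41.8224) (35, 26.4529) (35, 55.4891)]  |A|=502.9153
6. ⊥bis P2·P5 via (13.21,53.205): [(18.2099, 59.8735) (14.4777, 54.8958) (13.7215, 41.8224) (35, 26.4529) (35, 55.4891)]  |A|=492.8172
7. ⊥bis P2·P6 via (21.56,33.22): [(18.2099, 59.8735) (14.4777, 54.8958) (13.7215, 41.8224) (27.4007, 31.9419) (35, 30.2789) (35, 55.4891)]  |A|=478.2797
8. ⊥bis P2·P7 via (25.05,59.06): [(20.0967, 59.3808) (17.9449, 59.5202) (14.4777, 54.8958) (13.7215, 41.8224) (27.4007, 31.9419) (35, 30.2789) (35, 55.4891)]  |A|=477.8811
9. ⊥bis P2·P8 via (28.365,34.96): [(20.0967, 59.3808) (17.9449, 59.5202) (14.4777, 54.8958) (13.7215, 41.8224) (25.1143, 33.5934) (35, 37.7493) (35, 55.4891)]  |A|=436.5818
10. ⊥bis P2·P9 via (25.34,51.47): [(14.3971, 53.5027) (13.7215, 41.8224) (25.1143, 33.5934) (35, 37.7493) (35, 49.6756)]  |A|=312.8521
11. canonical 5-gon: [(14.3971, 53.5027) (13.7215, 41.8224) (25.1143, 33.5934) (35, 37.7493) (35, 49.6756)]
12. shoelace: 312.8521

Area of P2's cell: 312.8521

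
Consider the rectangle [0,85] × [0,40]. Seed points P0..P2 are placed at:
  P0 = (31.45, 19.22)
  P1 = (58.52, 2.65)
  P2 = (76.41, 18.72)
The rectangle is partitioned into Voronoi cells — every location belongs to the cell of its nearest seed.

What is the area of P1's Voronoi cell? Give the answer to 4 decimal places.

Area of P1's cell: 497.6310

1. box [0,85]×[0,40]: [(0, 0) (85, 0) (85, 40) (0, 40)]
2. ⊥bis P1·P0 via (44.985,10.935): [(38.2915, 0) (85, 0) (85, 40) (62.7762, 40)]  |A|=1378.6465
3. ⊥bis P1·P2 via (67.465,10.685): [(54.0045, 25.67) (38.2915, 0) (77.063, 0)]  |A|=497.631
4. canonical 3-gon: [(54.0045, 25.67) (38.2915, 0) (77.063, 0)]
5. shoelace: 497.631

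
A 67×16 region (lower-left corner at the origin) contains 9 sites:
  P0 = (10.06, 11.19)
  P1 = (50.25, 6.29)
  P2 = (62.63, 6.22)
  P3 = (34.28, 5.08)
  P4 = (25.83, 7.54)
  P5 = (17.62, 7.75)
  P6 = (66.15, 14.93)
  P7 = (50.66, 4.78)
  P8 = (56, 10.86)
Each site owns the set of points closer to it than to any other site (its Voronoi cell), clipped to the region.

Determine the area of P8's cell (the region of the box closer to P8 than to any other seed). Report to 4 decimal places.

Area of P8's cell: 89.4937

1. box [0,67]×[0,16]: [(0, 0) (67, 0) (67, 16) (0, 16)]
2. ⊥bis P8·P0 via (33.03,11.025): [(32.9508, 0) (67, 0) (67, 16) (33.0657, 16)]  |A|=543.8677
3. ⊥bis P8·P1 via (53.125,8.575): [(59.9403, 0) (67, 0) (67, 16) (47.2237, 16)]  |A|=214.688
4. ⊥bis P8·P2 via (59.315,8.54): [(56.4296, 4.4171) (64.5359, 16) (47.2237, 16)]  |A|=100.2622
5. ⊥bis P8·P3 via (45.14,7.97): [(56.4296, 4.4171) (64.5359, 16) (47.2237, 16)]  |A|=100.2622
6. ⊥bis P8·P4 via (40.915,9.2): [(56.4296, 4.4171) (64.5359, 16) (47.2237, 16)]  |A|=100.2622
7. ⊥bis P8·P5 via (36.81,9.305): [(56.4296, 4.4171) (64.5359, 16) (47.2237, 16)]  |A|=100.2622
8. ⊥bis P8·P6 via (61.075,12.895): [(56.4296, 4.4171) (61.5441, 11.7251) (59.8299, 16) (47.2237, 16)]  |A|=90.2035
9. ⊥bis P8·P7 via (53.33,7.82): [(54.6384, 6.6709) (56.7246, 4.8386) (61.5441, 11.7251) (59.8299, 16) (47.2237, 16)]  |A|=89.4937
10. canonical 5-gon: [(54.6384, 6.6709) (56.7246, 4.8386) (61.5441, 11.7251) (59.8299, 16) (47.2237, 16)]
11. shoelace: 89.4937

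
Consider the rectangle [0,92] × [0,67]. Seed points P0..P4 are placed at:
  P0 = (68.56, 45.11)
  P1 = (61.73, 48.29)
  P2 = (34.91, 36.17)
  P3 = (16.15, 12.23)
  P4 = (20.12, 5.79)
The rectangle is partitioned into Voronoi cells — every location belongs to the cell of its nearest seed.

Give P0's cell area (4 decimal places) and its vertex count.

Area of P0's cell: 1955.2581 (6 vertices)

1. box [0,92]×[0,67]: [(0, 0) (92, 0) (92, 67) (0, 67)]
2. ⊥bis P0·P1 via (65.145,46.7): [(43.4018, 0) (92, 0) (92, 67) (74.5965, 67)]  |A|=2211.0554
3. ⊥bis P0·P2 via (51.735,40.64): [(55.5819, 26.1604) (62.5321, 0) (92, 0) (92, 67) (74.5965, 67)]  |A|=1960.828
4. ⊥bis P0·P3 via (42.355,28.67): [(55.5819, 26.1604) (62.5321, 0) (92, 0) (92, 67) (74.5965, 67)]  |A|=1960.828
5. ⊥bis P0·P4 via (44.34,25.45): [(55.5819, 26.1604) (61.3321, 4.5167) (64.9984, 0) (92, 0) (92, 67) (74.5965, 67)]  |A|=1955.2581
6. canonical 6-gon: [(55.5819, 26.1604) (61.3321, 4.5167) (64.9984, 0) (92, 0) (92, 67) (74.5965, 67)]
7. shoelace: 1955.2581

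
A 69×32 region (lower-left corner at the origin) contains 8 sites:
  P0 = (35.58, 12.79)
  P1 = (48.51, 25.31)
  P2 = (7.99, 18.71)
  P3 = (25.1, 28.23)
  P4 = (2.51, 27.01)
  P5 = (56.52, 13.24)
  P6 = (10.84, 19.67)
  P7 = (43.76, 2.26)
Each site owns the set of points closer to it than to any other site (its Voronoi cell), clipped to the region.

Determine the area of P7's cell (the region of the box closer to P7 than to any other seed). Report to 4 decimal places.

Area of P7's cell: 167.5256

1. box [0,69]×[0,32]: [(0, 0) (69, 0) (69, 32) (0, 32)]
2. ⊥bis P7·P0 via (39.67,7.525): [(29.9832, 0) (69, 0) (69, 30.3094)]  |A|=591.2877
3. ⊥bis P7·P1 via (46.135,13.785): [(47.3943, 13.5255) (29.9832, 0) (69, 0) (69, 9.0731)]  |A|=361.8761
4. ⊥bis P7·P2 via (25.875,10.485): [(47.3943, 13.5255) (29.9832, 0) (69, 0) (69, 9.0731)]  |A|=361.8761
5. ⊥bis P7·P3 via (34.43,15.245): [(47.3943, 13.5255) (29.9832, 0) (69, 0) (69, 9.0731)]  |A|=361.8761
6. ⊥bis P7·P4 via (23.135,14.635): [(47.3943, 13.5255) (29.9832, 0) (69, 0) (69, 9.0731)]  |A|=361.8761
7. ⊥bis P7·P5 via (50.14,7.75): [(46.0613, 12.4899) (29.9832, 0) (56.8089, 0)]  |A|=167.5256
8. ⊥bis P7·P6 via (27.3,10.965): [(46.0613, 12.4899) (29.9832, 0) (56.8089, 0)]  |A|=167.5256
9. canonical 3-gon: [(46.0613, 12.4899) (29.9832, 0) (56.8089, 0)]
10. shoelace: 167.5256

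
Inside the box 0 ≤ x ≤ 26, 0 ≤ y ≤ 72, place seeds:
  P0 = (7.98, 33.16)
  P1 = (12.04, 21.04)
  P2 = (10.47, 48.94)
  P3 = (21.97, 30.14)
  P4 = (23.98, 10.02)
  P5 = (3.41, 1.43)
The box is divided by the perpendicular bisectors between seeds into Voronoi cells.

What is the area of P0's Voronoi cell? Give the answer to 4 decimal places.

Area of P0's cell: 232.2195

1. box [0,26]×[0,72]: [(0, 0) (26, 0) (26, 72) (0, 72)]
2. ⊥bis P0·P1 via (10.01,27.1): [(0, 23.7468) (26, 32.4564) (26, 72) (0, 72)]  |A|=1141.3584
3. ⊥bis P0·P2 via (9.225,41.05): [(0, 42.5057) (0, 23.7468) (26, 32.4564) (26, 38.403)]  |A|=321.1708
4. ⊥bis P0·P3 via (14.975,31.65): [(16.7479, 39.8629) (0, 42.5057) (0, 23.7468) (14.3033, 28.5382)]  |A|=232.2195
5. ⊥bis P0·P4 via (15.98,21.59): [(16.7479, 39.8629) (0, 42.5057) (0, 23.7468) (14.3033, 28.5382)]  |A|=232.2195
6. ⊥bis P0·P5 via (5.695,17.295): [(16.7479, 39.8629) (0, 42.5057) (0, 23.7468) (14.3033, 28.5382)]  |A|=232.2195
7. canonical 4-gon: [(16.7479, 39.8629) (0, 42.5057) (0, 23.7468) (14.3033, 28.5382)]
8. shoelace: 232.2195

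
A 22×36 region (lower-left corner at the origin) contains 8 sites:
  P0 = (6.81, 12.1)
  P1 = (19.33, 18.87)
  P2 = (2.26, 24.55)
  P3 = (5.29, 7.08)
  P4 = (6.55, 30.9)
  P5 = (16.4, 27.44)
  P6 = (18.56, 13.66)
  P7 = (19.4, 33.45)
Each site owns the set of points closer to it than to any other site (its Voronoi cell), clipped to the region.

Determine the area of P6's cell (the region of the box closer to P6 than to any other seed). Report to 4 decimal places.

1. box [0,22]×[0,36]: [(0, 0) (22, 0) (22, 36) (0, 36)]
2. ⊥bis P6·P0 via (12.685,12.88): [(14.395, 0) (22, 0) (22, 36) (9.6155, 36)]  |A|=359.8114
3. ⊥bis P6·P1 via (18.945,16.265): [(12.1013, 17.2764) (14.395, 0) (22, 0) (22, 15.8135)]  |A|=143.96
4. ⊥bis P6·P2 via (10.41,19.105): [(12.1013, 17.2764) (14.395, 0) (22, 0) (22, 15.8135)]  |A|=143.96
5. ⊥bis P6·P3 via (11.925,10.37): [(12.1013, 17.2764) (13.418, 7.3591) (17.067, 0) (22, 0) (22, 15.8135)]  |A|=134.1283
6. ⊥bis P6·P4 via (12.555,22.28): [(12.1013, 17.2764) (13.418, 7.3591) (17.067, 0) (22, 0) (22, 15.8135)]  |A|=134.1283
7. ⊥bis P6·P5 via (17.48,20.55): [(12.1013, 17.2764) (13.418, 7.3591) (17.067, 0) (22, 0) (22, 15.8135)]  |A|=134.1283
8. ⊥bis P6·P7 via (18.98,23.555): [(12.1013, 17.2764) (13.418, 7.3591) (17.067, 0) (22, 0) (22, 15.8135)]  |A|=134.1283
9. canonical 5-gon: [(12.1013, 17.2764) (13.418, 7.3591) (17.067, 0) (22, 0) (22, 15.8135)]
10. shoelace: 134.1283

Area of P6's cell: 134.1283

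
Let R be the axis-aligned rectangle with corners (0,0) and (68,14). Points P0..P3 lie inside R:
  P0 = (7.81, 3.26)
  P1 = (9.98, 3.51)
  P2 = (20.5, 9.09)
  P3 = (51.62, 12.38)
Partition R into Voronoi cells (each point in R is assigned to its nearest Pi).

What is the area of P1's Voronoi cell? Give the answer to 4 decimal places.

1. box [0,68]×[0,14]: [(0, 0) (68, 0) (68, 14) (0, 14)]
2. ⊥bis P1·P0 via (8.895,3.385): [(9.285, 0) (68, 0) (68, 14) (7.6721, 14)]  |A|=833.3006
3. ⊥bis P1·P2 via (15.24,6.3): [(9.285, 0) (18.5816, 0) (11.1558, 14) (7.6721, 14)]  |A|=89.4625
4. ⊥bis P1·P3 via (30.8,7.945): [(9.285, 0) (18.5816, 0) (11.1558, 14) (7.6721, 14)]  |A|=89.4625
5. canonical 4-gon: [(9.285, 0) (18.5816, 0) (11.1558, 14) (7.6721, 14)]
6. shoelace: 89.4625

Area of P1's cell: 89.4625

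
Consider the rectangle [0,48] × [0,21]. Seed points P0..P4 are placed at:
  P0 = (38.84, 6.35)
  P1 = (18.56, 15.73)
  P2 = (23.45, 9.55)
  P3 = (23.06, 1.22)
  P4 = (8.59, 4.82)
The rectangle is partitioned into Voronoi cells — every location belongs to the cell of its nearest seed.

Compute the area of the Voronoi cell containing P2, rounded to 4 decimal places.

1. box [0,48]×[0,21]: [(0, 0) (48, 0) (48, 21) (0, 21)]
2. ⊥bis P2·P0 via (31.145,7.95): [(0, 0) (29.492, 0) (33.8585, 21) (0, 21)]  |A|=665.1795
3. ⊥bis P2·P1 via (21.005,12.64): [(5.0305, 0) (29.492, 0) (33.8585, 21) (31.5704, 21)]  |A|=280.8698
4. ⊥bis P2·P3 via (23.255,5.385): [(12.474, 5.8898) (30.5407, 5.0439) (33.8585, 21) (31.5704, 21)]  |A|=162.827
5. ⊥bis P2·P4 via (16.02,7.185): [(15.6359, 8.3916) (16.4922, 5.7016) (30.5407, 5.0439) (33.8585, 21) (31.5704, 21)]  |A|=157.5031
6. canonical 5-gon: [(15.6359, 8.3916) (16.4922, 5.7016) (30.5407, 5.0439) (33.8585, 21) (31.5704, 21)]
7. shoelace: 157.5031

Area of P2's cell: 157.5031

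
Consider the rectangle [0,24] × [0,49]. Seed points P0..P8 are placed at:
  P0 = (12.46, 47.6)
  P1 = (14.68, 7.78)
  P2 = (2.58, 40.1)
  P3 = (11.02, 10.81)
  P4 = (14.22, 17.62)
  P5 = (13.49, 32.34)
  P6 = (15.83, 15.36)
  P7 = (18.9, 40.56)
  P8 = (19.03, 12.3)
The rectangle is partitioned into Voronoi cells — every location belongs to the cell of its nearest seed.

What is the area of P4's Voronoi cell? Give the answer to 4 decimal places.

1. box [0,24]×[0,49]: [(0, 0) (24, 0) (24, 49) (0, 49)]
2. ⊥bis P4·P0 via (13.34,32.61): [(0, 31.8269) (0, 0) (24, 0) (24, 33.2358)]  |A|=780.752
3. ⊥bis P4·P1 via (14.45,12.7): [(0, 31.8269) (0, 12.0245) (24, 13.1464) (24, 33.2358)]  |A|=478.7008
4. ⊥bis P4·P2 via (8.4,28.86): [(15.9367, 32.7624) (0, 24.5105) (0, 12.0245) (24, 13.1464) (24, 33.2358)]  |A|=420.4018
5. ⊥bis P4·P3 via (12.62,14.215): [(15.9367, 32.7624) (0, 24.5105) (0, 20.1451) (15.718, 12.7593) (24, 13.1464) (24, 33.2358)]  |A|=356.5821
6. ⊥bis P4·P5 via (13.855,24.98): [(0, 24.2929) (0, 20.1451) (15.718, 12.7593) (24, 13.1464) (24, 25.4831)]  |A|=231.4412
7. ⊥bis P4·P6 via (15.025,16.49): [(0, 24.2929) (0, 20.1451) (12.1449, 14.4382) (24, 22.8837) (24, 25.4831)]  |A|=166.0788
8. ⊥bis P4·P7 via (16.56,29.09): [(0, 24.2929) (0, 20.1451) (12.1449, 14.4382) (24, 22.8837) (24, 25.4831)]  |A|=166.0788
9. ⊥bis P4·P8 via (16.625,14.96): [(0, 24.2929) (0, 20.1451) (12.1449, 14.4382) (24, 22.8837) (24, 25.4831)]  |A|=166.0788
10. canonical 5-gon: [(0, 24.2929) (0, 20.1451) (12.1449, 14.4382) (24, 22.8837) (24, 25.4831)]
11. shoelace: 166.0788

Area of P4's cell: 166.0788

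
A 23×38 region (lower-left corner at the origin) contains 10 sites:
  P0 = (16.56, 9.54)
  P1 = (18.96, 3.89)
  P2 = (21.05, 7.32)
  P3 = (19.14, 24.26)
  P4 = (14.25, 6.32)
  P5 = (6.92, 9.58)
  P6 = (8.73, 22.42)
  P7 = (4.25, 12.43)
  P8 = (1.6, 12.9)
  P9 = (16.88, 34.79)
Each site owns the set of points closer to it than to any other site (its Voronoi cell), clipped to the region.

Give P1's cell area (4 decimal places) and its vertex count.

Area of P1's cell: 41.9220 (5 vertices)

1. box [0,23]×[0,38]: [(0, 0) (23, 0) (23, 38) (0, 38)]
2. ⊥bis P1·P0 via (17.76,6.715): [(1.9518, 0) (23, 0) (23, 8.9408)]  |A|=94.0944
3. ⊥bis P1·P2 via (20.005,5.605): [(18.0094, 6.821) (1.9518, 0) (23, 0) (23, 3.7801)]  |A|=81.2168
4. ⊥bis P1·P3 via (19.05,14.075): [(18.0094, 6.821) (1.9518, 0) (23, 0) (23, 3.7801)]  |A|=81.2168
5. ⊥bis P1·P4 via (16.605,5.105): [(18.0094, 6.821) (17.3446, 6.5385) (13.9712, 0) (23, 0) (23, 3.7801)]  |A|=41.922
6. ⊥bis P1·P5 via (12.94,6.735): [(18.0094, 6.821) (17.3446, 6.5385) (13.9712, 0) (23, 0) (23, 3.7801)]  |A|=41.922
7. ⊥bis P1·P6 via (13.845,13.155): [(18.0094, 6.821) (17.3446, 6.5385) (13.9712, 0) (23, 0) (23, 3.7801)]  |A|=41.922
8. ⊥bis P1·P7 via (11.605,8.16): [(18.0094, 6.821) (17.3446, 6.5385) (13.9712, 0) (23, 0) (23, 3.7801)]  |A|=41.922
9. ⊥bis P1·P8 via (10.28,8.395): [(18.0094, 6.821) (17.3446, 6.5385) (13.9712, 0) (23, 0) (23, 3.7801)]  |A|=41.922
10. ⊥bis P1·P9 via (17.92,19.34): [(18.0094, 6.821) (17.3446, 6.5385) (13.9712, 0) (23, 0) (23, 3.7801)]  |A|=41.922
11. canonical 5-gon: [(18.0094, 6.821) (17.3446, 6.5385) (13.9712, 0) (23, 0) (23, 3.7801)]
12. shoelace: 41.922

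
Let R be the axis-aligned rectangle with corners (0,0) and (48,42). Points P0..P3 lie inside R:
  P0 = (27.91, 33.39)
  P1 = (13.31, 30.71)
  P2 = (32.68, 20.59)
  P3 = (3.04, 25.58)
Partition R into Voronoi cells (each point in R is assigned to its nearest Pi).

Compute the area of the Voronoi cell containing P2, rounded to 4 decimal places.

1. box [0,48]×[0,42]: [(0, 0) (48, 0) (48, 42) (0, 42)]
2. ⊥bis P2·P0 via (30.295,26.99): [(0, 15.7004) (0, 0) (48, 0) (48, 33.5879)]  |A|=1182.9182
3. ⊥bis P2·P1 via (22.995,25.65): [(22.0994, 23.9359) (9.594, 0) (48, 0) (48, 33.5879)]  |A|=894.6134
4. ⊥bis P2·P3 via (17.86,23.085): [(22.0994, 23.9359) (16.0558, 12.3681) (13.9736, 0) (48, 0) (48, 33.5879)]  |A|=867.5298
5. canonical 5-gon: [(22.0994, 23.9359) (16.0558, 12.3681) (13.9736, 0) (48, 0) (48, 33.5879)]
6. shoelace: 867.5298

Area of P2's cell: 867.5298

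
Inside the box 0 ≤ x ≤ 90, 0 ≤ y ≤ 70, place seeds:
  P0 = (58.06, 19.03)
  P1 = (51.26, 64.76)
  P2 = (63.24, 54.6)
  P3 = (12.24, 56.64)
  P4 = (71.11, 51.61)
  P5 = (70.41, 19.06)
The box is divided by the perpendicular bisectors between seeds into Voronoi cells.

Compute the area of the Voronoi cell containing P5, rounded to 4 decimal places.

1. box [0,90]×[0,70]: [(0, 0) (90, 0) (90, 70) (0, 70)]
2. ⊥bis P5·P0 via (64.235,19.045): [(64.2813, 0) (90, 0) (90, 70) (64.1112, 70)]  |A|=1806.263
3. ⊥bis P5·P1 via (60.835,41.91): [(64.1761, 43.31) (64.2813, 0) (90, 0) (90, 54.1312)]  |A|=1255.8804
4. ⊥bis P5·P2 via (66.825,36.83): [(64.1931, 36.299) (64.2813, 0) (90, 0) (90, 41.5054)]  |A|=1002.346
5. ⊥bis P5·P3 via (41.325,37.85): [(64.1931, 36.299) (64.2813, 0) (90, 0) (90, 41.5054)]  |A|=1002.346
6. ⊥bis P5·P4 via (70.76,35.335): [(64.1951, 35.4762) (64.2813, 0) (90, 0) (90, 34.9212)]  |A|=906.771
7. canonical 4-gon: [(64.1951, 35.4762) (64.2813, 0) (90, 0) (90, 34.9212)]
8. shoelace: 906.771

Area of P5's cell: 906.7710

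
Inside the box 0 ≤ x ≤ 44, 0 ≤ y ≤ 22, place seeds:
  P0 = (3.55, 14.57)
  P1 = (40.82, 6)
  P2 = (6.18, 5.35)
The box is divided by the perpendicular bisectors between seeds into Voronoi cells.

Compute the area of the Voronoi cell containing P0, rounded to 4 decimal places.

Area of P0's cell: 240.8559

1. box [0,44]×[0,22]: [(0, 0) (44, 0) (44, 22) (0, 22)]
2. ⊥bis P0·P1 via (22.185,10.285): [(0, 0) (19.82, 0) (24.8788, 22) (0, 22)]  |A|=491.687
3. ⊥bis P0·P2 via (4.865,9.96): [(0, 8.5723) (23.3208, 15.2245) (24.8788, 22) (0, 22)]  |A|=240.8559
4. canonical 4-gon: [(0, 8.5723) (23.3208, 15.2245) (24.8788, 22) (0, 22)]
5. shoelace: 240.8559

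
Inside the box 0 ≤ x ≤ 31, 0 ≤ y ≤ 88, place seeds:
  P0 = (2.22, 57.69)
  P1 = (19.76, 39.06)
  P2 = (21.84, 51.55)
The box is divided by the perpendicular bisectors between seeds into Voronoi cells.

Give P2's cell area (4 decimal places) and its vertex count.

Area of P2's cell: 647.0121 (4 vertices)

1. box [0,31]×[0,88]: [(0, 0) (31, 0) (31, 88) (0, 88)]
2. ⊥bis P2·P0 via (12.03,54.62): [(0, 16.1789) (0, 0) (31, 0) (31, 88) (22.4761, 88)]  |A|=1920.8691
3. ⊥bis P2·P1 via (20.8,45.305): [(9.6937, 47.1546) (31, 43.6064) (31, 88) (22.4761, 88)]  |A|=647.0121
4. canonical 4-gon: [(9.6937, 47.1546) (31, 43.6064) (31, 88) (22.4761, 88)]
5. shoelace: 647.0121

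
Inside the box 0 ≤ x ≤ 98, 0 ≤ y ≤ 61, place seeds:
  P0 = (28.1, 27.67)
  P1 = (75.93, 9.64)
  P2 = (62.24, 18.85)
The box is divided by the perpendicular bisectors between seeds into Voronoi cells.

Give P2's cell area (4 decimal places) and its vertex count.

Area of P2's cell: 2006.9972 (5 vertices)

1. box [0,98]×[0,61]: [(0, 0) (98, 0) (98, 61) (0, 61)]
2. ⊥bis P2·P0 via (45.17,23.26): [(39.1608, 0) (98, 0) (98, 61) (54.9201, 61)]  |A|=3108.5332
3. ⊥bis P2·P1 via (69.085,14.245): [(39.1608, 0) (59.5016, 0) (98, 57.2251) (98, 61) (54.9201, 61)]  |A|=2006.9972
4. canonical 5-gon: [(39.1608, 0) (59.5016, 0) (98, 57.2251) (98, 61) (54.9201, 61)]
5. shoelace: 2006.9972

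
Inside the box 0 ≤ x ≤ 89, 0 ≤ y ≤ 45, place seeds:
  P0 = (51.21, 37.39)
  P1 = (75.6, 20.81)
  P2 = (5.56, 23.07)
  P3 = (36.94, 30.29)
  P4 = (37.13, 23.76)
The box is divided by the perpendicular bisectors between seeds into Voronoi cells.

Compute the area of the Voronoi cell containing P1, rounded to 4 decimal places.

1. box [0,89]×[0,45]: [(0, 0) (89, 0) (89, 45) (0, 45)]
2. ⊥bis P1·P0 via (63.405,29.1): [(43.6232, 0) (89, 0) (89, 45) (74.2136, 45)]  |A|=1353.6717
3. ⊥bis P1·P2 via (40.58,21.94): [(43.6232, 0) (89, 0) (89, 45) (74.2136, 45)]  |A|=1353.6717
4. ⊥bis P1·P3 via (56.27,25.55): [(53.6057, 14.6847) (50.0048, 0) (89, 0) (89, 45) (74.2136, 45)]  |A|=1306.816
5. ⊥bis P1·P4 via (56.365,22.285): [(56.0589, 18.2936) (54.6561, 0) (89, 0) (89, 45) (74.2136, 45)]  |A|=1252.7561
6. canonical 5-gon: [(56.0589, 18.2936) (54.6561, 0) (89, 0) (89, 45) (74.2136, 45)]
7. shoelace: 1252.7561

Area of P1's cell: 1252.7561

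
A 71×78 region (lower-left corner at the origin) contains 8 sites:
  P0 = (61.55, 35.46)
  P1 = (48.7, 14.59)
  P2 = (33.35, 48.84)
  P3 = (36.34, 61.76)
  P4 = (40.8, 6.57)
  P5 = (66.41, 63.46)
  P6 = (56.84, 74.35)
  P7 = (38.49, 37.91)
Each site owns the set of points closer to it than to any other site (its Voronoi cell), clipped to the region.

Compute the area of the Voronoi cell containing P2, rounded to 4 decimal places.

Area of P2's cell: 968.9620

1. box [0,71]×[0,78]: [(0, 0) (71, 0) (71, 78) (0, 78)]
2. ⊥bis P2·P0 via (47.45,42.15): [(0, 0) (27.4512, 0) (64.4597, 78) (0, 78)]  |A|=3584.5232
3. ⊥bis P2·P1 via (41.025,31.715): [(0, 13.3286) (42.897, 32.554) (64.4597, 78) (0, 78)]  |A|=2851.822
4. ⊥bis P2·P3 via (34.845,55.3): [(0, 63.364) (0, 13.3286) (42.897, 32.554) (51.8248, 51.3705)]  |A|=1614.3016
5. ⊥bis P2·P4 via (37.075,27.705): [(0, 63.364) (0, 21.1706) (28.8386, 26.2533) (42.897, 32.554) (51.8248, 51.3705)]  |A|=1501.2256
6. ⊥bis P2·P5 via (49.88,56.15): [(0, 63.364) (0, 21.1706) (28.8386, 26.2533) (42.897, 32.554) (51.8248, 51.3705)]  |A|=1501.2256
7. ⊥bis P2·P6 via (45.095,61.595): [(0, 63.364) (0, 21.1706) (28.8386, 26.2533) (42.897, 32.554) (51.8248, 51.3705)]  |A|=1501.2256
8. ⊥bis P2·P7 via (35.92,43.375): [(0, 63.364) (0, 26.4831) (51.5097, 50.7063) (51.8248, 51.3705)]  |A|=968.962
9. canonical 4-gon: [(0, 63.364) (0, 26.4831) (51.5097, 50.7063) (51.8248, 51.3705)]
10. shoelace: 968.962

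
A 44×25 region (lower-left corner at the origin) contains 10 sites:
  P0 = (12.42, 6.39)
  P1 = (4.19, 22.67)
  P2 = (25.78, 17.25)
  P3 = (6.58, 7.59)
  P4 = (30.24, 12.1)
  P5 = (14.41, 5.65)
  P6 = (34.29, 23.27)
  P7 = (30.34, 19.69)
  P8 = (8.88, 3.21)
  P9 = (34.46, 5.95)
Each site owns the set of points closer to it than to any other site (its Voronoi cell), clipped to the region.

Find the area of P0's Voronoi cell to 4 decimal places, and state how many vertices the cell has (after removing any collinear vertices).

Area of P0's cell: 57.9350 (5 vertices)

1. box [0,44]×[0,25]: [(0, 0) (44, 0) (44, 25) (0, 25)]
2. ⊥bis P0·P1 via (8.305,14.53): [(0, 10.3316) (0, 0) (44, 0) (44, 25) (29.016, 25)]  |A|=887.1906
3. ⊥bis P0·P2 via (19.1,11.82): [(14.3947, 17.6085) (0, 10.3316) (0, 0) (28.7082, 0)]  |A|=327.1139
4. ⊥bis P0·P3 via (9.5,6.99): [(14.3947, 17.6085) (11.3674, 16.0781) (8.0637, 0) (28.7082, 0)]  |A|=203.5675
5. ⊥bis P0·P4 via (21.33,9.245): [(21.419, 8.9671) (14.3947, 17.6085) (11.3674, 16.0781) (8.0637, 0) (24.2923, 0)]  |A|=183.7689
6. ⊥bis P0·P5 via (13.415,6.02): [(16.6792, 14.7981) (14.3947, 17.6085) (11.3674, 16.0781) (8.0637, 0) (11.1764, 0)]  |A|=73.8493
7. ⊥bis P0·P6 via (23.355,14.83): [(16.6792, 14.7981) (14.3947, 17.6085) (11.3674, 16.0781) (8.0637, 0) (11.1764, 0)]  |A|=73.8493
8. ⊥bis P0·P7 via (21.38,13.04): [(16.6792, 14.7981) (14.3947, 17.6085) (11.3674, 16.0781) (8.0637, 0) (11.1764, 0)]  |A|=73.8493
9. ⊥bis P0·P8 via (10.65,4.8): [(12.2847, 2.9803) (16.6792, 14.7981) (14.3947, 17.6085) (11.3674, 16.0781) (9.3479, 6.2496)]  |A|=57.935
10. ⊥bis P0·P9 via (23.44,6.17): [(12.2847, 2.9803) (16.6792, 14.7981) (14.3947, 17.6085) (11.3674, 16.0781) (9.3479, 6.2496)]  |A|=57.935
11. canonical 5-gon: [(12.2847, 2.9803) (16.6792, 14.7981) (14.3947, 17.6085) (11.3674, 16.0781) (9.3479, 6.2496)]
12. shoelace: 57.935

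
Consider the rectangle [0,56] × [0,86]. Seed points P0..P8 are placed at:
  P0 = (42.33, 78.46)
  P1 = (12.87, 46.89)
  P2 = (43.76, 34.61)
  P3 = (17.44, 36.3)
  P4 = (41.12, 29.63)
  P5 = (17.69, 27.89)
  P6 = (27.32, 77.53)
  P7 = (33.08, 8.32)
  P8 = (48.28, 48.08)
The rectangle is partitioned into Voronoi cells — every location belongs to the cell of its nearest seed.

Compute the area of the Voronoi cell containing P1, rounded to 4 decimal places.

1. box [0,56]×[0,86]: [(0, 0) (56, 0) (56, 86) (0, 86)]
2. ⊥bis P1·P0 via (27.6,62.675): [(0, 0) (56, 0) (56, 36.1731) (2.6044, 86) (0, 86)]  |A|=3485.7323
3. ⊥bis P1·P2 via (28.315,40.75): [(0, 0) (12.1153, 0) (34.4791, 56.2557) (2.6044, 86) (0, 86)]  |A|=1862.1109
4. ⊥bis P1·P3 via (15.155,41.595): [(0, 35.055) (31.4456, 48.6251) (34.4791, 56.2557) (2.6044, 86) (0, 86)]  |A|=1016.3945
5. ⊥bis P1·P4 via (26.995,38.26): [(0, 35.055) (31.4456, 48.6251) (34.4791, 56.2557) (2.6044, 86) (0, 86)]  |A|=1016.3945
6. ⊥bis P1·P5 via (15.28,37.39): [(0, 35.055) (31.4456, 48.6251) (34.4791, 56.2557) (2.6044, 86) (0, 86)]  |A|=1016.3945
7. ⊥bis P1·P6 via (20.095,62.21): [(0, 71.6869) (0, 35.055) (31.4456, 48.6251) (34.2015, 55.5573)]  |A|=716.7287
8. ⊥bis P1·P7 via (22.975,27.605): [(0, 71.6869) (0, 35.055) (31.4456, 48.6251) (34.2015, 55.5573)]  |A|=716.7287
9. ⊥bis P1·P8 via (30.575,47.485): [(30.2409, 57.4251) (0, 71.6869) (0, 35.055) (30.5497, 48.2384)]  |A|=696.2521
10. canonical 4-gon: [(30.2409, 57.4251) (0, 71.6869) (0, 35.055) (30.5497, 48.2384)]
11. shoelace: 696.2521

Area of P1's cell: 696.2521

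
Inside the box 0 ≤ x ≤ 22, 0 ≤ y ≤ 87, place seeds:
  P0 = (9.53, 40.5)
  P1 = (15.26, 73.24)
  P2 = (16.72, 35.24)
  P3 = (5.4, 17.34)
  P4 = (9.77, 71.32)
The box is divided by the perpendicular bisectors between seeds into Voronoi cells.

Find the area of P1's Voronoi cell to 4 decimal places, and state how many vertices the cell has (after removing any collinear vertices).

Area of P1's cell: 287.3916 (4 vertices)

1. box [0,22]×[0,87]: [(0, 0) (22, 0) (22, 87) (0, 87)]
2. ⊥bis P1·P0 via (12.395,56.87): [(0, 59.0393) (22, 55.189) (22, 87) (0, 87)]  |A|=657.4888
3. ⊥bis P1·P2 via (15.99,54.24): [(0, 59.0393) (22, 55.189) (22, 87) (0, 87)]  |A|=657.4888
4. ⊥bis P1·P3 via (10.33,45.29): [(0, 59.0393) (22, 55.189) (22, 87) (0, 87)]  |A|=657.4888
5. ⊥bis P1·P4 via (12.515,72.28): [(18.2635, 55.8429) (22, 55.189) (22, 87) (7.367, 87)]  |A|=287.3916
6. canonical 4-gon: [(18.2635, 55.8429) (22, 55.189) (22, 87) (7.367, 87)]
7. shoelace: 287.3916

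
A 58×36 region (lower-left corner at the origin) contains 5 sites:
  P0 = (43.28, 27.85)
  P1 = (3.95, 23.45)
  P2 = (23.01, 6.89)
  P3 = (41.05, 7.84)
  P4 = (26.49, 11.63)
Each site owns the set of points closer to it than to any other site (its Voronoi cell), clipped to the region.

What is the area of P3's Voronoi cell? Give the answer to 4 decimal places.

1. box [0,58]×[0,36]: [(0, 0) (58, 0) (58, 36) (0, 36)]
2. ⊥bis P3·P0 via (42.165,17.845): [(0, 22.544) (0, 0) (58, 0) (58, 16.0803)]  |A|=1120.1055
3. ⊥bis P3·P1 via (22.5,15.645): [(24.265, 19.8399) (15.9173, 0) (58, 0) (58, 16.0803)]  |A|=688.6914
4. ⊥bis P3·P2 via (32.03,7.365): [(31.415, 19.043) (32.4178, 0) (58, 0) (58, 16.0803)]  |A|=457.3277
5. ⊥bis P3·P4 via (33.77,9.735): [(36.0582, 18.5256) (32.219, 3.7764) (32.4178, 0) (58, 0) (58, 16.0803)]  |A|=422.093
6. canonical 5-gon: [(36.0582, 18.5256) (32.219, 3.7764) (32.4178, 0) (58, 0) (58, 16.0803)]
7. shoelace: 422.093

Area of P3's cell: 422.0930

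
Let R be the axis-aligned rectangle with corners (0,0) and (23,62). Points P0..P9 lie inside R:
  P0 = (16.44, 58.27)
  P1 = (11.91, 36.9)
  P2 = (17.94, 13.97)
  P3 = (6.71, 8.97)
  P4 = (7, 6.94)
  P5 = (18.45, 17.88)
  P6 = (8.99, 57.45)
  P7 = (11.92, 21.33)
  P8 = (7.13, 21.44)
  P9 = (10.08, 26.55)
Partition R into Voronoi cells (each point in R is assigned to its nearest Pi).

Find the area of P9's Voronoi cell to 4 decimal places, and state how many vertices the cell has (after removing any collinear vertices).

Area of P9's cell: 125.8211 (5 vertices)

1. box [0,23]×[0,62]: [(0, 0) (23, 0) (23, 62) (0, 62)]
2. ⊥bis P9·P0 via (13.26,42.41): [(0, 45.0687) (0, 0) (23, 0) (23, 40.4571)]  |A|=983.5464
3. ⊥bis P9·P1 via (10.995,31.725): [(0, 33.669) (0, 0) (23, 0) (23, 29.6024)]  |A|=727.6213
4. ⊥bis P9·P2 via (14.01,20.26): [(0, 33.669) (0, 11.5065) (23, 25.877) (23, 29.6024)]  |A|=297.7111
5. ⊥bis P9·P3 via (8.395,17.76): [(0, 33.669) (0, 19.3693) (9.6299, 17.5233) (23, 25.877) (23, 29.6024)]  |A|=259.8525
6. ⊥bis P9·P4 via (8.54,16.745): [(0, 33.669) (0, 19.3693) (9.6299, 17.5233) (23, 25.877) (23, 29.6024)]  |A|=259.8525
7. ⊥bis P9·P5 via (14.265,22.215): [(22.0848, 29.7642) (0, 33.669) (0, 19.3693) (9.4424, 17.5592)]  |A|=226.9671
8. ⊥bis P9·P6 via (9.535,42): [(22.0848, 29.7642) (0, 33.669) (0, 19.3693) (9.4424, 17.5592)]  |A|=226.9671
9. ⊥bis P9·P7 via (11,23.94): [(18.9572, 26.7448) (22.0848, 29.7642) (0, 33.669) (0, 20.0626)]  |A|=168.4173
10. ⊥bis P9·P8 via (8.605,23.995): [(9.5721, 23.4367) (18.9572, 26.7448) (22.0848, 29.7642) (0, 33.669) (0, 28.9627)]  |A|=125.8211
11. canonical 5-gon: [(9.5721, 23.4367) (18.9572, 26.7448) (22.0848, 29.7642) (0, 33.669) (0, 28.9627)]
12. shoelace: 125.8211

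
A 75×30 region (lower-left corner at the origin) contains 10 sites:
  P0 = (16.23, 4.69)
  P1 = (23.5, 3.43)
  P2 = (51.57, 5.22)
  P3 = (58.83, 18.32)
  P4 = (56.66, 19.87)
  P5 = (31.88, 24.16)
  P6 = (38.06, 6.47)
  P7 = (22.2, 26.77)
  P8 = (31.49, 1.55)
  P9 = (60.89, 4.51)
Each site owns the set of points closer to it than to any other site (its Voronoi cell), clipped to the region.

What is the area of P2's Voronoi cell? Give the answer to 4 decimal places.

Area of P2's cell: 154.2710

1. box [0,75]×[0,30]: [(0, 0) (75, 0) (75, 30) (0, 30)]
2. ⊥bis P2·P0 via (33.9,4.955): [(33.9743, 0) (75, 0) (75, 30) (33.5244, 30)]  |A|=1237.5194
3. ⊥bis P2·P1 via (37.535,4.325): [(37.8108, 0) (75, 0) (75, 30) (35.8977, 30)]  |A|=1144.3721
4. ⊥bis P2·P3 via (55.2,11.77): [(36.3957, 22.1913) (37.8108, 0) (75, 0) (75, 0.7969)]  |A|=428.0201
5. ⊥bis P2·P4 via (54.115,12.545): [(53.2749, 12.8369) (36.6233, 18.6223) (37.8108, 0) (75, 0) (75, 0.7969)]  |A|=398.9637
6. ⊥bis P2·P5 via (41.725,14.69): [(53.2749, 12.8369) (43.2821, 16.3088) (37.1756, 9.9605) (37.8108, 0) (75, 0) (75, 0.7969)]  |A|=370.7637
7. ⊥bis P2·P6 via (44.815,5.845): [(53.2749, 12.8369) (45.7053, 15.4669) (44.2742, 0) (75, 0) (75, 0.7969)]  |A|=266.2891
8. ⊥bis P2·P7 via (36.885,15.995): [(53.2749, 12.8369) (45.7053, 15.4669) (44.2742, 0) (75, 0) (75, 0.7969)]  |A|=266.2891
9. ⊥bis P2·P8 via (41.53,3.385): [(53.2749, 12.8369) (45.7053, 15.4669) (44.2742, 0) (75, 0) (75, 0.7969)]  |A|=266.2891
10. ⊥bis P2·P9 via (56.23,4.865): [(56.693, 10.9426) (53.2749, 12.8369) (45.7053, 15.4669) (44.2742, 0) (55.8594, 0)]  |A|=154.271
11. canonical 5-gon: [(56.693, 10.9426) (53.2749, 12.8369) (45.7053, 15.4669) (44.2742, 0) (55.8594, 0)]
12. shoelace: 154.271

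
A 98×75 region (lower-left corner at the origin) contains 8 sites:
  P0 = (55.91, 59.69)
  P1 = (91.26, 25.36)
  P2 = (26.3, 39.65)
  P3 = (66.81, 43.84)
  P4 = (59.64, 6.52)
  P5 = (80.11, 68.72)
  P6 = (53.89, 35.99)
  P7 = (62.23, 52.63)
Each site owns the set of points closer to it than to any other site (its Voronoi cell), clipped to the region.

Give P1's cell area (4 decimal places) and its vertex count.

Area of P1's cell: 924.0294 (5 vertices)

1. box [0,98]×[0,75]: [(0, 0) (98, 0) (98, 75) (0, 75)]
2. ⊥bis P1·P0 via (73.585,42.525): [(32.287, 0) (98, 0) (98, 67.6654)]  |A|=2223.2475
3. ⊥bis P1·P2 via (58.78,32.505): [(57.294, 25.75) (51.6295, 0) (98, 0) (98, 67.6654)]  |A|=1974.2133
4. ⊥bis P1·P3 via (79.035,34.6): [(52.8833, 0) (98, 0) (98, 59.6917)]  |A|=1346.5445
5. ⊥bis P1·P4 via (75.45,15.94): [(70.8132, 23.7221) (84.9475, 0) (98, 0) (98, 59.6917)]  |A|=966.2299
6. ⊥bis P1·P5 via (85.685,47.04): [(89.1015, 47.9186) (70.8132, 23.7221) (84.9475, 0) (98, 0) (98, 50.2068)]  |A|=924.0294
7. ⊥bis P1·P6 via (72.575,30.675): [(89.1015, 47.9186) (70.8132, 23.7221) (84.9475, 0) (98, 0) (98, 50.2068)]  |A|=924.0294
8. ⊥bis P1·P7 via (76.745,38.995): [(89.1015, 47.9186) (70.8132, 23.7221) (84.9475, 0) (98, 0) (98, 50.2068)]  |A|=924.0294
9. canonical 5-gon: [(89.1015, 47.9186) (70.8132, 23.7221) (84.9475, 0) (98, 0) (98, 50.2068)]
10. shoelace: 924.0294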